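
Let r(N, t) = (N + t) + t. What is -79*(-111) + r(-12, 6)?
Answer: 8769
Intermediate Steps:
r(N, t) = N + 2*t
-79*(-111) + r(-12, 6) = -79*(-111) + (-12 + 2*6) = 8769 + (-12 + 12) = 8769 + 0 = 8769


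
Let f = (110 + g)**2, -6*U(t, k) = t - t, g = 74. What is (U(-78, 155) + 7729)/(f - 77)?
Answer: 7729/33779 ≈ 0.22881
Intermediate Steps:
U(t, k) = 0 (U(t, k) = -(t - t)/6 = -1/6*0 = 0)
f = 33856 (f = (110 + 74)**2 = 184**2 = 33856)
(U(-78, 155) + 7729)/(f - 77) = (0 + 7729)/(33856 - 77) = 7729/33779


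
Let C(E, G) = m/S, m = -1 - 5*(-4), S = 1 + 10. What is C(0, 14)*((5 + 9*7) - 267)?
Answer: -3781/11 ≈ -343.73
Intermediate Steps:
S = 11
m = 19 (m = -1 + 20 = 19)
C(E, G) = 19/11
C(0, 14)*((5 + 9*7) - 267) = 19*((5 + 9*7) - 267)/11 = 19*((5 + 63) - 267)/11 = 19*(68 - 267)/11 = (19/11)*(-199) = -3781/11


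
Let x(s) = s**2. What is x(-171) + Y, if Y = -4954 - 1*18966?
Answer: 5321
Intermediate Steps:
Y = -23920 (Y = -4954 - 18966 = -23920)
x(-171) + Y = (-171)**2 - 23920 = 29241 - 23920 = 5321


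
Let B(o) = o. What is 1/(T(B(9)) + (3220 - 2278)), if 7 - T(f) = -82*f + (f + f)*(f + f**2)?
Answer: 1/67 ≈ 0.014925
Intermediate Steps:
T(f) = 7 + 82*f - 2*f*(f + f**2) (T(f) = 7 - (-82*f + (f + f)*(f + f**2)) = 7 - (-82*f + (2*f)*(f + f**2)) = 7 - (-82*f + 2*f*(f + f**2)) = 7 + (82*f - 2*f*(f + f**2)) = 7 + 82*f - 2*f*(f + f**2))
1/(T(B(9)) + (3220 - 2278)) = 1/((7 - 2*9**2 - 2*9**3 + 82*9) + (3220 - 2278)) = 1/((7 - 2*81 - 2*729 + 738) + 942) = 1/((7 - 162 - 1458 + 738) + 942) = 1/(-875 + 942) = 1/67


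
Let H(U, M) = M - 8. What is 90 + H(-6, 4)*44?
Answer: -86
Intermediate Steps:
H(U, M) = -8 + M
90 + H(-6, 4)*44 = 90 + (-8 + 4)*44 = 90 - 4*44 = 90 - 176 = -86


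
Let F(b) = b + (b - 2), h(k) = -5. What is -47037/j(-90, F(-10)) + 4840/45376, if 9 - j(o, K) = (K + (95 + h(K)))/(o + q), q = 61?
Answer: -7736823011/1866088 ≈ -4146.0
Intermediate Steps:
F(b) = -2 + 2*b (F(b) = b + (-2 + b) = -2 + 2*b)
j(o, K) = 9 - (90 + K)/(61 + o) (j(o, K) = 9 - (K + (95 - 5))/(o + 61) = 9 - (K + 90)/(61 + o) = 9 - (90 + K)/(61 + o))
-47037/j(-90, F(-10)) + 4840/45376 = -47037*(61 - 90)/(459 - (-2 + 2*(-10)) + 9*(-90)) + 4840/45376 = -47037*(-29/(459 - (-2 - 20) - 810)) + 4840*(1/45376) = -47037*(-29/(459 - 1*(-22) - 810)) + 605/5672 = -47037*(-29/(459 + 22 - 810)) + 605/5672 = -47037/((-1/29*(-329))) + 605/5672 = -47037/329/29 + 605/5672 = -47037*29/329 + 605/5672 = -1364073/329 + 605/5672 = -7736823011/1866088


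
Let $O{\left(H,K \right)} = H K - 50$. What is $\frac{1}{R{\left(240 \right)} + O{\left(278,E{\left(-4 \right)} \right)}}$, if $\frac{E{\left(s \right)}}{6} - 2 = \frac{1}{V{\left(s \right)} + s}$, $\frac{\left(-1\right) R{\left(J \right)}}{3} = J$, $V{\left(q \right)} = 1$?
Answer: $\frac{1}{2010} \approx 0.00049751$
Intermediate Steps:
$R{\left(J \right)} = - 3 J$
$E{\left(s \right)} = 12 + \frac{6}{1 + s}$
$O{\left(H,K \right)} = -50 + H K$
$\frac{1}{R{\left(240 \right)} + O{\left(278,E{\left(-4 \right)} \right)}} = \frac{1}{\left(-3\right) 240 - \left(50 - 278 \frac{6 \left(3 + 2 \left(-4\right)\right)}{1 - 4}\right)} = \frac{1}{-720 - \left(50 - 278 \frac{6 \left(3 - 8\right)}{-3}\right)} = \frac{1}{-720 - \left(50 - 278 \cdot 6 \left(- \frac{1}{3}\right) \left(-5\right)\right)} = \frac{1}{-720 + \left(-50 + 278 \cdot 10\right)} = \frac{1}{-720 + \left(-50 + 2780\right)} = \frac{1}{-720 + 2730} = \frac{1}{2010}$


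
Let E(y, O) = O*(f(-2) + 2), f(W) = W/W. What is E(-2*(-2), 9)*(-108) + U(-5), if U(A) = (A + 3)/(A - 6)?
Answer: -32074/11 ≈ -2915.8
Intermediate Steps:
f(W) = 1
E(y, O) = 3*O (E(y, O) = O*(1 + 2) = O*3 = 3*O)
U(A) = (3 + A)/(-6 + A)
E(-2*(-2), 9)*(-108) + U(-5) = (3*9)*(-108) + (3 - 5)/(-6 - 5) = 27*(-108) - 2/(-11) = -2916 - 1/11*(-2) = -2916 + 2/11 = -32074/11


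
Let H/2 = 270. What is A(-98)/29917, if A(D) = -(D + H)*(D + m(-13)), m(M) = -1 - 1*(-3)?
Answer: 42432/29917 ≈ 1.4183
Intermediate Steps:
m(M) = 2 (m(M) = -1 + 3 = 2)
H = 540 (H = 2*270 = 540)
A(D) = -(2 + D)*(540 + D) (A(D) = -(D + 540)*(D + 2) = -(540 + D)*(2 + D) = -(2 + D)*(540 + D))
A(-98)/29917 = (-1080 - 1*(-98)**2 - 542*(-98))/29917 = (-1080 - 1*9604 + 53116)*(1/29917) = (-1080 - 9604 + 53116)*(1/29917) = 42432*(1/29917) = 42432/29917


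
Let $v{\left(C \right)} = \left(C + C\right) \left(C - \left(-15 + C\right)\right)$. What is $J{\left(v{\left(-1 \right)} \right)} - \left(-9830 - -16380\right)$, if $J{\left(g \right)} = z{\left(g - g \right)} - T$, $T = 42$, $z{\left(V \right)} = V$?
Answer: $-6592$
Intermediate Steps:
$v{\left(C \right)} = 30 C$ ($v{\left(C \right)} = 2 C 15 = 30 C$)
$J{\left(g \right)} = -42$ ($J{\left(g \right)} = \left(g - g\right) - 42 = 0 - 42 = -42$)
$J{\left(v{\left(-1 \right)} \right)} - \left(-9830 - -16380\right) = -42 - \left(-9830 - -16380\right) = -42 - \left(-9830 + 16380\right) = -42 - 6550 = -6592$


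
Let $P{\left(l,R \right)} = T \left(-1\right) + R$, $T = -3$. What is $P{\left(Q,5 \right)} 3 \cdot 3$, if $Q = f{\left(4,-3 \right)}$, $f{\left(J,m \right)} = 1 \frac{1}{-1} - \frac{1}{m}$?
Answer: $72$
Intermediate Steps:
$f{\left(J,m \right)} = -1 - \frac{1}{m}$ ($f{\left(J,m \right)} = 1 \left(-1\right) - \frac{1}{m} = -1 - \frac{1}{m}$)
$Q = - \frac{2}{3}$ ($Q = \frac{-1 - -3}{-3} = - \frac{-1 + 3}{3} = \left(- \frac{1}{3}\right) 2 = - \frac{2}{3} \approx -0.66667$)
$P{\left(l,R \right)} = 3 + R$ ($P{\left(l,R \right)} = \left(-3\right) \left(-1\right) + R = 3 + R$)
$P{\left(Q,5 \right)} 3 \cdot 3 = \left(3 + 5\right) 3 \cdot 3 = 8 \cdot 3 \cdot 3 = 24 \cdot 3 = 72$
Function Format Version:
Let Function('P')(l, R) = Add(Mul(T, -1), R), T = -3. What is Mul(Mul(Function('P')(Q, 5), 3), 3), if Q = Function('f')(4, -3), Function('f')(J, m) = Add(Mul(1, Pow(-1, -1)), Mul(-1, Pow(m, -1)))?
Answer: 72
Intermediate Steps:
Function('f')(J, m) = Add(-1, Mul(-1, Pow(m, -1))) (Function('f')(J, m) = Add(Mul(1, -1), Mul(-1, Pow(m, -1))) = Add(-1, Mul(-1, Pow(m, -1))))
Q = Rational(-2, 3) (Q = Mul(Pow(-3, -1), Add(-1, Mul(-1, -3))) = Mul(Rational(-1, 3), Add(-1, 3)) = Mul(Rational(-1, 3), 2) = Rational(-2, 3) ≈ -0.66667)
Function('P')(l, R) = Add(3, R) (Function('P')(l, R) = Add(Mul(-3, -1), R) = Add(3, R))
Mul(Mul(Function('P')(Q, 5), 3), 3) = Mul(Mul(Add(3, 5), 3), 3) = Mul(Mul(8, 3), 3) = Mul(24, 3) = 72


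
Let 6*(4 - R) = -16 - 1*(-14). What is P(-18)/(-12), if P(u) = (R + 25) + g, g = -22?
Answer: -11/18 ≈ -0.61111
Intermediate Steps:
R = 13/3 (R = 4 - (-16 - 1*(-14))/6 = 4 - (-16 + 14)/6 = 4 - ⅙*(-2) = 4 + ⅓ = 13/3 ≈ 4.3333)
P(u) = 22/3 (P(u) = (13/3 + 25) - 22 = 88/3 - 22 = 22/3)
P(-18)/(-12) = (22/3)/(-12) = (22/3)*(-1/12) = -11/18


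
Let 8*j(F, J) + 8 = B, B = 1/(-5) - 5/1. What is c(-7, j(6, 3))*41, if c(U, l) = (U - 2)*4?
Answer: -1476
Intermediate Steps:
B = -26/5 (B = 1*(-⅕) - 5*1 = -⅕ - 5 = -26/5 ≈ -5.2000)
j(F, J) = -33/20 (j(F, J) = -1 + (⅛)*(-26/5) = -1 - 13/20 = -33/20)
c(U, l) = -8 + 4*U (c(U, l) = (-2 + U)*4 = -8 + 4*U)
c(-7, j(6, 3))*41 = (-8 + 4*(-7))*41 = (-8 - 28)*41 = -36*41 = -1476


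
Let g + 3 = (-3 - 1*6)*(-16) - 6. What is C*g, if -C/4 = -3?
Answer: 1620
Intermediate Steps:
C = 12 (C = -4*(-3) = 12)
g = 135 (g = -3 + ((-3 - 1*6)*(-16) - 6) = -3 + ((-3 - 6)*(-16) - 6) = -3 + (-9*(-16) - 6) = -3 + (144 - 6) = -3 + 138 = 135)
C*g = 12*135 = 1620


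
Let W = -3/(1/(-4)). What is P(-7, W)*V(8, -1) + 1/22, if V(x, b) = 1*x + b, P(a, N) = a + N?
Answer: 771/22 ≈ 35.045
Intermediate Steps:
W = 12 (W = -3/(-1/4) = -3*(-4) = 12)
P(a, N) = N + a
V(x, b) = b + x (V(x, b) = x + b = b + x)
P(-7, W)*V(8, -1) + 1/22 = (12 - 7)*(-1 + 8) + 1/22 = 5*7 + 1/22 = 35 + 1/22 = 771/22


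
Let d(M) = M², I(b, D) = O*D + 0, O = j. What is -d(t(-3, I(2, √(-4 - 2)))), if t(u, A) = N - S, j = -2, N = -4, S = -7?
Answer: -9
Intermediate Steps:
O = -2
I(b, D) = -2*D (I(b, D) = -2*D + 0 = -2*D)
t(u, A) = 3 (t(u, A) = -4 - 1*(-7) = -4 + 7 = 3)
-d(t(-3, I(2, √(-4 - 2)))) = -1*3² = -1*9 = -9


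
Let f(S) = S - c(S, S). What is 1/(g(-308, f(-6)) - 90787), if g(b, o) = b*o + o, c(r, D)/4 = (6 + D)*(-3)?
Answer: -1/88945 ≈ -1.1243e-5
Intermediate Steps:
c(r, D) = -72 - 12*D (c(r, D) = 4*((6 + D)*(-3)) = 4*(-18 - 3*D) = -72 - 12*D)
f(S) = 72 + 13*S (f(S) = S - (-72 - 12*S) = S + (72 + 12*S) = 72 + 13*S)
g(b, o) = o + b*o
1/(g(-308, f(-6)) - 90787) = 1/((72 + 13*(-6))*(1 - 308) - 90787) = 1/((72 - 78)*(-307) - 90787) = 1/(-6*(-307) - 90787) = 1/(1842 - 90787) = 1/(-88945) = -1/88945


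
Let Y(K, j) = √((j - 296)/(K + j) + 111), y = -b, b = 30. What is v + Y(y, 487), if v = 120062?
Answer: 120062 + √23269526/457 ≈ 1.2007e+5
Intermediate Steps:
y = -30 (y = -1*30 = -30)
Y(K, j) = √(111 + (-296 + j)/(K + j)) (Y(K, j) = √((-296 + j)/(K + j) + 111) = √(111 + (-296 + j)/(K + j)))
v + Y(y, 487) = 120062 + √((-296 + 111*(-30) + 112*487)/(-30 + 487)) = 120062 + √((-296 - 3330 + 54544)/457) = 120062 + √((1/457)*50918) = 120062 + √(50918/457) = 120062 + √23269526/457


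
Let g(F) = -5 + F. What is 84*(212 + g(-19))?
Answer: 15792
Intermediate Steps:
84*(212 + g(-19)) = 84*(212 + (-5 - 19)) = 84*(212 - 24) = 84*188 = 15792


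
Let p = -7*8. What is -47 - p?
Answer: 9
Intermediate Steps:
p = -56
-47 - p = -47 - 1*(-56) = -47 + 56 = 9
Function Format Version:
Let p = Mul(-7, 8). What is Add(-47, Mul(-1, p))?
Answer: 9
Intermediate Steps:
p = -56
Add(-47, Mul(-1, p)) = Add(-47, Mul(-1, -56)) = Add(-47, 56) = 9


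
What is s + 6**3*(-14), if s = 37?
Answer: -2987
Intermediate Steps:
s + 6**3*(-14) = 37 + 6**3*(-14) = 37 + 216*(-14) = 37 - 3024 = -2987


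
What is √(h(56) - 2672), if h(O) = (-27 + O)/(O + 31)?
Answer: I*√24045/3 ≈ 51.688*I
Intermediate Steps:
h(O) = (-27 + O)/(31 + O)
√(h(56) - 2672) = √((-27 + 56)/(31 + 56) - 2672) = √(29/87 - 2672) = √((1/87)*29 - 2672) = √(⅓ - 2672) = √(-8015/3) = I*√24045/3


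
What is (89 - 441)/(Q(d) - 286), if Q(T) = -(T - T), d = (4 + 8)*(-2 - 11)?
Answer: 16/13 ≈ 1.2308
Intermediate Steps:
d = -156 (d = 12*(-13) = -156)
Q(T) = 0 (Q(T) = -1*0 = 0)
(89 - 441)/(Q(d) - 286) = (89 - 441)/(0 - 286) = -352/(-286) = -352*(-1/286) = 16/13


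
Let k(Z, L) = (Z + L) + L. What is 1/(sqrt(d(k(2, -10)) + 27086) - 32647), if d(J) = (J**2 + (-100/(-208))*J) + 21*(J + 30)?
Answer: -848822/27710772847 - sqrt(18693662)/27710772847 ≈ -3.0787e-5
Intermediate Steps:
k(Z, L) = Z + 2*L (k(Z, L) = (L + Z) + L = Z + 2*L)
d(J) = 630 + J**2 + 1117*J/52 (d(J) = (J**2 + (-100*(-1/208))*J) + 21*(30 + J) = (J**2 + 25*J/52) + (630 + 21*J) = 630 + J**2 + 1117*J/52)
1/(sqrt(d(k(2, -10)) + 27086) - 32647) = 1/(sqrt((630 + (2 + 2*(-10))**2 + 1117*(2 + 2*(-10))/52) + 27086) - 32647) = 1/(sqrt((630 + (2 - 20)**2 + 1117*(2 - 20)/52) + 27086) - 32647) = 1/(sqrt((630 + (-18)**2 + (1117/52)*(-18)) + 27086) - 32647) = 1/(sqrt((630 + 324 - 10053/26) + 27086) - 32647) = 1/(sqrt(14751/26 + 27086) - 32647) = 1/(sqrt(718987/26) - 32647) = 1/(sqrt(18693662)/26 - 32647) = 1/(-32647 + sqrt(18693662)/26)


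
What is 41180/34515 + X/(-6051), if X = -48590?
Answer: 128417602/13923351 ≈ 9.2232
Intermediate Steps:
41180/34515 + X/(-6051) = 41180/34515 - 48590/(-6051) = 41180*(1/34515) - 48590*(-1/6051) = 8236/6903 + 48590/6051 = 128417602/13923351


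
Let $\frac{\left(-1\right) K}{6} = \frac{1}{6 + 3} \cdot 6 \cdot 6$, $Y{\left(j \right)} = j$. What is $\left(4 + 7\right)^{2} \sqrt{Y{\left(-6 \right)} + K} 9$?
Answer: $1089 i \sqrt{30} \approx 5964.7 i$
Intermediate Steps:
$K = -24$ ($K = - 6 \frac{1}{6 + 3} \cdot 6 \cdot 6 = - 6 \cdot \frac{1}{9} \cdot 6 \cdot 6 = - 6 \cdot \frac{2}{3} \cdot 6 = \left(-6\right) 4 = -24$)
$\left(4 + 7\right)^{2} \sqrt{Y{\left(-6 \right)} + K} 9 = \left(4 + 7\right)^{2} \sqrt{-6 - 24} \cdot 9 = 11^{2} \sqrt{-30} \cdot 9 = 121 i \sqrt{30} \cdot 9 = 1089 i \sqrt{30}$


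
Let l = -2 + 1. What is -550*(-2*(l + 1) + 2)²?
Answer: -2200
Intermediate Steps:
l = -1
-550*(-2*(l + 1) + 2)² = -550*(-2*(-1 + 1) + 2)² = -550*(-2*0 + 2)² = -550*(0 + 2)² = -550*2² = -550*4 = -2200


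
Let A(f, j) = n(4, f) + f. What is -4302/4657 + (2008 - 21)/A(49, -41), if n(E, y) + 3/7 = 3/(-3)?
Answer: 63341647/1550781 ≈ 40.845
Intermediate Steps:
n(E, y) = -10/7 (n(E, y) = -3/7 + 3/(-3) = -3/7 + 3*(-⅓) = -3/7 - 1 = -10/7)
A(f, j) = -10/7 + f
-4302/4657 + (2008 - 21)/A(49, -41) = -4302/4657 + (2008 - 21)/(-10/7 + 49) = -4302*1/4657 + 1987/(333/7) = -4302/4657 + 1987*(7/333) = -4302/4657 + 13909/333 = 63341647/1550781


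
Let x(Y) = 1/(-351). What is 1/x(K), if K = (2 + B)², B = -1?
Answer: -351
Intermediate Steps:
K = 1 (K = (2 - 1)² = 1² = 1)
x(Y) = -1/351
1/x(K) = 1/(-1/351) = -351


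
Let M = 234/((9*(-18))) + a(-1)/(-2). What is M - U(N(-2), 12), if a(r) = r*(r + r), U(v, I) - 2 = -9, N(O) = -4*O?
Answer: 41/9 ≈ 4.5556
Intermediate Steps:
U(v, I) = -7 (U(v, I) = 2 - 9 = -7)
a(r) = 2*r**2 (a(r) = r*(2*r) = 2*r**2)
M = -22/9 (M = 234/((9*(-18))) + (2*(-1)**2)/(-2) = 234/(-162) + (2*1)*(-1/2) = 234*(-1/162) + 2*(-1/2) = -13/9 - 1 = -22/9 ≈ -2.4444)
M - U(N(-2), 12) = -22/9 - 1*(-7) = -22/9 + 7 = 41/9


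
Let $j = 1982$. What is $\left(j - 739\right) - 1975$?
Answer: $-732$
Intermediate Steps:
$\left(j - 739\right) - 1975 = \left(1982 - 739\right) - 1975 = 1243 - 1975 = -732$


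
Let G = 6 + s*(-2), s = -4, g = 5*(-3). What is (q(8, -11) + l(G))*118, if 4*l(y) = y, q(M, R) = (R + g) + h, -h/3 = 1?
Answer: -3009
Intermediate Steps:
g = -15
h = -3 (h = -3*1 = -3)
q(M, R) = -18 + R (q(M, R) = (R - 15) - 3 = (-15 + R) - 3 = -18 + R)
G = 14 (G = 6 - 4*(-2) = 6 + 8 = 14)
l(y) = y/4
(q(8, -11) + l(G))*118 = ((-18 - 11) + (¼)*14)*118 = (-29 + 7/2)*118 = -51/2*118 = -3009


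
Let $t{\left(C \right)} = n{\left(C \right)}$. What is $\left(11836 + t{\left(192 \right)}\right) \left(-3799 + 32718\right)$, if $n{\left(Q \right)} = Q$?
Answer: $347837732$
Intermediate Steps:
$t{\left(C \right)} = C$
$\left(11836 + t{\left(192 \right)}\right) \left(-3799 + 32718\right) = \left(11836 + 192\right) \left(-3799 + 32718\right) = 12028 \cdot 28919 = 347837732$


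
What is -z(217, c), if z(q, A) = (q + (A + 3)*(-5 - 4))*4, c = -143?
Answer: -5908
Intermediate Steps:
z(q, A) = -108 - 36*A + 4*q (z(q, A) = (q + (3 + A)*(-9))*4 = (q + (-27 - 9*A))*4 = (-27 + q - 9*A)*4 = -108 - 36*A + 4*q)
-z(217, c) = -(-108 - 36*(-143) + 4*217) = -(-108 + 5148 + 868) = -1*5908 = -5908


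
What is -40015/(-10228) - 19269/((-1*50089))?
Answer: 2201394667/512310292 ≈ 4.2970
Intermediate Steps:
-40015/(-10228) - 19269/((-1*50089)) = -40015*(-1/10228) - 19269/(-50089) = 40015/10228 - 19269*(-1/50089) = 40015/10228 + 19269/50089 = 2201394667/512310292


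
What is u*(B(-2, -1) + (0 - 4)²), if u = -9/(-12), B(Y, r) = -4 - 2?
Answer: 15/2 ≈ 7.5000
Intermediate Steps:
B(Y, r) = -6
u = ¾ (u = -9*(-1/12) = ¾ ≈ 0.75000)
u*(B(-2, -1) + (0 - 4)²) = 3*(-6 + (0 - 4)²)/4 = 3*(-6 + (-4)²)/4 = 3*(-6 + 16)/4 = (¾)*10 = 15/2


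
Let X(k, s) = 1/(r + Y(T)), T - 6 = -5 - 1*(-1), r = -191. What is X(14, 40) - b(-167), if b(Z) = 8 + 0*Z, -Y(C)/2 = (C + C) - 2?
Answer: -1561/195 ≈ -8.0051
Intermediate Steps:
T = 2 (T = 6 + (-5 - 1*(-1)) = 6 + (-5 + 1) = 6 - 4 = 2)
Y(C) = 4 - 4*C (Y(C) = -2*((C + C) - 2) = -2*(2*C - 2) = -2*(-2 + 2*C) = 4 - 4*C)
b(Z) = 8 (b(Z) = 8 + 0 = 8)
X(k, s) = -1/195 (X(k, s) = 1/(-191 + (4 - 4*2)) = 1/(-191 + (4 - 8)) = 1/(-191 - 4) = 1/(-195) = -1/195)
X(14, 40) - b(-167) = -1/195 - 1*8 = -1/195 - 8 = -1561/195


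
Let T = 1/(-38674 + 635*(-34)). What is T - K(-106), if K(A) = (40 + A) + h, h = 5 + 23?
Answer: 2290031/60264 ≈ 38.000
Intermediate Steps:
h = 28
K(A) = 68 + A (K(A) = (40 + A) + 28 = 68 + A)
T = -1/60264 (T = 1/(-38674 - 21590) = 1/(-60264) = -1/60264 ≈ -1.6594e-5)
T - K(-106) = -1/60264 - (68 - 106) = -1/60264 - 1*(-38) = -1/60264 + 38 = 2290031/60264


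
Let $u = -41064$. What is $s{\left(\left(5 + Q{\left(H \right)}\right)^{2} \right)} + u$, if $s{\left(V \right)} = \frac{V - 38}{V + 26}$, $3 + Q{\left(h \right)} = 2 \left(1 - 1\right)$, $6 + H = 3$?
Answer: $- \frac{615977}{15} \approx -41065.0$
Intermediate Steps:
$H = -3$ ($H = -6 + 3 = -3$)
$Q{\left(h \right)} = -3$ ($Q{\left(h \right)} = -3 + 2 \left(1 - 1\right) = -3 + 2 \cdot 0 = -3 + 0 = -3$)
$s{\left(V \right)} = \frac{-38 + V}{26 + V}$
$s{\left(\left(5 + Q{\left(H \right)}\right)^{2} \right)} + u = \frac{-38 + \left(5 - 3\right)^{2}}{26 + \left(5 - 3\right)^{2}} - 41064 = \frac{-38 + 2^{2}}{26 + 2^{2}} - 41064 = \frac{-38 + 4}{26 + 4} - 41064 = \frac{1}{30} \left(-34\right) - 41064 = - \frac{17}{15} - 41064 = - \frac{615977}{15}$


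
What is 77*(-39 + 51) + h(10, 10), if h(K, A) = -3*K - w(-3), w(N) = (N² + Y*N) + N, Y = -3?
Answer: 879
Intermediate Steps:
w(N) = N² - 2*N (w(N) = (N² - 3*N) + N = N² - 2*N)
h(K, A) = -15 - 3*K (h(K, A) = -3*K - (-3)*(-2 - 3) = -3*K - (-3)*(-5) = -3*K - 1*15 = -3*K - 15 = -15 - 3*K)
77*(-39 + 51) + h(10, 10) = 77*(-39 + 51) + (-15 - 3*10) = 77*12 + (-15 - 30) = 924 - 45 = 879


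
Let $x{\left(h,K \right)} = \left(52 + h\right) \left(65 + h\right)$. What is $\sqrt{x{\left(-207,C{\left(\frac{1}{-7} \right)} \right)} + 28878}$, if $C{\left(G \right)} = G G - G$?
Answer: $2 \sqrt{12722} \approx 225.58$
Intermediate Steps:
$C{\left(G \right)} = G^{2} - G$
$\sqrt{x{\left(-207,C{\left(\frac{1}{-7} \right)} \right)} + 28878} = \sqrt{\left(3380 + \left(-207\right)^{2} + 117 \left(-207\right)\right) + 28878} = \sqrt{\left(3380 + 42849 - 24219\right) + 28878} = \sqrt{22010 + 28878} = \sqrt{50888} = 2 \sqrt{12722}$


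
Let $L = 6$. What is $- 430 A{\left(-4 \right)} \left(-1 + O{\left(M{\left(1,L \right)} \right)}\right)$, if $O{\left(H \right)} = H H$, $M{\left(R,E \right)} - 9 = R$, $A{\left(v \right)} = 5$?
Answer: $-212850$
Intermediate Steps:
$M{\left(R,E \right)} = 9 + R$
$O{\left(H \right)} = H^{2}$
$- 430 A{\left(-4 \right)} \left(-1 + O{\left(M{\left(1,L \right)} \right)}\right) = - 430 \cdot 5 \left(-1 + \left(9 + 1\right)^{2}\right) = - 430 \cdot 5 \left(-1 + 10^{2}\right) = - 430 \cdot 5 \left(-1 + 100\right) = - 430 \cdot 5 \cdot 99 = \left(-430\right) 495 = -212850$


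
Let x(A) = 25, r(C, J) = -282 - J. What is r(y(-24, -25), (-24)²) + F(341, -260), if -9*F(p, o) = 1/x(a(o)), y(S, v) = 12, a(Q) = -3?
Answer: -193051/225 ≈ -858.00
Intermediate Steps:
F(p, o) = -1/225 (F(p, o) = -⅑/25 = -⅑*1/25 = -1/225)
r(y(-24, -25), (-24)²) + F(341, -260) = (-282 - 1*(-24)²) - 1/225 = (-282 - 1*576) - 1/225 = (-282 - 576) - 1/225 = -858 - 1/225 = -193051/225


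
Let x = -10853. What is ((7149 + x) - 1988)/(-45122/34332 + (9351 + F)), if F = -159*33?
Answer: -97708872/70426703 ≈ -1.3874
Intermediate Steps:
F = -5247
((7149 + x) - 1988)/(-45122/34332 + (9351 + F)) = ((7149 - 10853) - 1988)/(-45122/34332 + (9351 - 5247)) = (-3704 - 1988)/(-45122*1/34332 + 4104) = -5692/(-22561/17166 + 4104) = -5692/70426703/17166 = -5692*17166/70426703 = -97708872/70426703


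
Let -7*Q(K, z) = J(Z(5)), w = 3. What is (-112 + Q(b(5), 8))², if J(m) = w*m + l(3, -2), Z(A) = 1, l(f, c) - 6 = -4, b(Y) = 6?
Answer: 622521/49 ≈ 12705.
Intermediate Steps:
l(f, c) = 2 (l(f, c) = 6 - 4 = 2)
J(m) = 2 + 3*m (J(m) = 3*m + 2 = 2 + 3*m)
Q(K, z) = -5/7 (Q(K, z) = -(2 + 3*1)/7 = -(2 + 3)/7 = -⅐*5 = -5/7)
(-112 + Q(b(5), 8))² = (-112 - 5/7)² = (-789/7)² = 622521/49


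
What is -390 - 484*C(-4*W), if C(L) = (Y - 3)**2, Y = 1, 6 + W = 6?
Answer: -2326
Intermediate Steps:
W = 0 (W = -6 + 6 = 0)
C(L) = 4 (C(L) = (1 - 3)**2 = (-2)**2 = 4)
-390 - 484*C(-4*W) = -390 - 484*4 = -390 - 1936 = -2326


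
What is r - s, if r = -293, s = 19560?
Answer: -19853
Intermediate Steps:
r - s = -293 - 1*19560 = -293 - 19560 = -19853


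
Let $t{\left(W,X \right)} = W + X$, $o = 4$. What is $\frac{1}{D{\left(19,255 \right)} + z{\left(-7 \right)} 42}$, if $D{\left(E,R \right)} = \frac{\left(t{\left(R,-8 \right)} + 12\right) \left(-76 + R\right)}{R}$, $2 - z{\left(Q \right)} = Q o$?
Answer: $\frac{255}{367661} \approx 0.00069357$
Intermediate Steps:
$z{\left(Q \right)} = 2 - 4 Q$ ($z{\left(Q \right)} = 2 - Q 4 = 2 - 4 Q$)
$D{\left(E,R \right)} = \frac{\left(-76 + R\right) \left(4 + R\right)}{R}$ ($D{\left(E,R \right)} = \frac{\left(\left(R - 8\right) + 12\right) \left(-76 + R\right)}{R} = \frac{\left(\left(-8 + R\right) + 12\right) \left(-76 + R\right)}{R} = \frac{\left(4 + R\right) \left(-76 + R\right)}{R} = \frac{\left(-76 + R\right) \left(4 + R\right)}{R}$)
$\frac{1}{D{\left(19,255 \right)} + z{\left(-7 \right)} 42} = \frac{1}{\left(-72 + 255 - \frac{304}{255}\right) + \left(2 - -28\right) 42} = \frac{1}{\left(-72 + 255 - \frac{304}{255}\right) + \left(2 + 28\right) 42} = \frac{1}{\left(-72 + 255 - \frac{304}{255}\right) + 30 \cdot 42} = \frac{1}{\frac{46361}{255} + 1260} = \frac{1}{\frac{367661}{255}} = \frac{255}{367661}$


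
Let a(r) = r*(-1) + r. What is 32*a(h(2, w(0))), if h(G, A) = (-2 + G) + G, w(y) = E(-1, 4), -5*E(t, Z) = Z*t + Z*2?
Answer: 0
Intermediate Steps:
E(t, Z) = -2*Z/5 - Z*t/5 (E(t, Z) = -(Z*t + Z*2)/5 = -(Z*t + 2*Z)/5 = -(2*Z + Z*t)/5 = -2*Z/5 - Z*t/5)
w(y) = -4/5 (w(y) = -1/5*4*(2 - 1) = -1/5*4*1 = -4/5)
h(G, A) = -2 + 2*G
a(r) = 0 (a(r) = -r + r = 0)
32*a(h(2, w(0))) = 32*0 = 0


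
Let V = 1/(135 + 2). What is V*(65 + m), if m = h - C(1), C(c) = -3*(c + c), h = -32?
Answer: 39/137 ≈ 0.28467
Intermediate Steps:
C(c) = -6*c
m = -26 (m = -32 - (-6) = -32 - 1*(-6) = -32 + 6 = -26)
V = 1/137 ≈ 0.0072993
V*(65 + m) = (65 - 26)/137 = (1/137)*39 = 39/137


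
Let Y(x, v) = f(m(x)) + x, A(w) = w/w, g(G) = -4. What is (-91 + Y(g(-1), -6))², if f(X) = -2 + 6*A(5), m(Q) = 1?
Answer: 8281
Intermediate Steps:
A(w) = 1
f(X) = 4 (f(X) = -2 + 6*1 = -2 + 6 = 4)
Y(x, v) = 4 + x
(-91 + Y(g(-1), -6))² = (-91 + (4 - 4))² = (-91 + 0)² = (-91)² = 8281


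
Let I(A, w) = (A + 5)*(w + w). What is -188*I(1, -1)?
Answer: 2256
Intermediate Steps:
I(A, w) = 2*w*(5 + A) (I(A, w) = (5 + A)*(2*w) = 2*w*(5 + A))
-188*I(1, -1) = -376*(-1)*(5 + 1) = -376*(-1)*6 = -188*(-12) = 2256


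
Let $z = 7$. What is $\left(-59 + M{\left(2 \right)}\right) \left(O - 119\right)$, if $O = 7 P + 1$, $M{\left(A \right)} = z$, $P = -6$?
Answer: $8320$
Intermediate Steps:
$M{\left(A \right)} = 7$
$O = -41$ ($O = 7 \left(-6\right) + 1 = -42 + 1 = -41$)
$\left(-59 + M{\left(2 \right)}\right) \left(O - 119\right) = \left(-59 + 7\right) \left(-41 - 119\right) = \left(-52\right) \left(-160\right) = 8320$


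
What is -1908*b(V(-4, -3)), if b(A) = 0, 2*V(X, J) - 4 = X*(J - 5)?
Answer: 0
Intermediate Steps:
V(X, J) = 2 + X*(-5 + J)/2 (V(X, J) = 2 + (X*(J - 5))/2 = 2 + (X*(-5 + J))/2 = 2 + X*(-5 + J)/2)
-1908*b(V(-4, -3)) = -1908*0 = 0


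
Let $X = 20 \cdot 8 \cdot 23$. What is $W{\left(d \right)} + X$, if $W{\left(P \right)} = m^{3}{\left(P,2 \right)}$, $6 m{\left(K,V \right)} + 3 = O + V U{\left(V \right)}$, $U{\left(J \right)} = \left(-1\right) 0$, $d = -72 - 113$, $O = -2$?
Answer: $\frac{794755}{216} \approx 3679.4$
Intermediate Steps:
$d = -185$ ($d = -72 - 113 = -185$)
$U{\left(J \right)} = 0$
$m{\left(K,V \right)} = - \frac{5}{6}$ ($m{\left(K,V \right)} = - \frac{1}{2} + \frac{-2 + V 0}{6} = - \frac{1}{2} + \frac{-2 + 0}{6} = - \frac{1}{2} + \frac{1}{6} \left(-2\right) = - \frac{1}{2} - \frac{1}{3} = - \frac{5}{6}$)
$W{\left(P \right)} = - \frac{125}{216}$ ($W{\left(P \right)} = \left(- \frac{5}{6}\right)^{3} = - \frac{125}{216}$)
$X = 3680$ ($X = 160 \cdot 23 = 3680$)
$W{\left(d \right)} + X = - \frac{125}{216} + 3680 = \frac{794755}{216}$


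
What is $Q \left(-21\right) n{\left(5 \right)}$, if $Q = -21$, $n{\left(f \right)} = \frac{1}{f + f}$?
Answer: $\frac{441}{10} \approx 44.1$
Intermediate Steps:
$n{\left(f \right)} = \frac{1}{2 f}$
$Q \left(-21\right) n{\left(5 \right)} = \left(-21\right) \left(-21\right) \frac{1}{2 \cdot 5} = 441 \cdot \frac{1}{2} \cdot \frac{1}{5} = 441 \cdot \frac{1}{10} = \frac{441}{10}$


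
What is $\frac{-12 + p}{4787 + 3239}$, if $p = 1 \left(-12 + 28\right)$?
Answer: $\frac{2}{4013} \approx 0.00049838$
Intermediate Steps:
$p = 16$ ($p = 1 \cdot 16 = 16$)
$\frac{-12 + p}{4787 + 3239} = \frac{-12 + 16}{4787 + 3239} = \frac{4}{8026} = 4 \cdot \frac{1}{8026} = \frac{2}{4013}$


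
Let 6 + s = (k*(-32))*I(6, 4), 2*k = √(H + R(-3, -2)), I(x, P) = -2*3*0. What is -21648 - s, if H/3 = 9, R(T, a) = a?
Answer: -21642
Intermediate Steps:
I(x, P) = 0 (I(x, P) = -6*0 = 0)
H = 27 (H = 3*9 = 27)
k = 5/2 (k = √(27 - 2)/2 = √25/2 = (½)*5 = 5/2 ≈ 2.5000)
s = -6 (s = -6 + ((5/2)*(-32))*0 = -6 - 80*0 = -6 + 0 = -6)
-21648 - s = -21648 - 1*(-6) = -21648 + 6 = -21642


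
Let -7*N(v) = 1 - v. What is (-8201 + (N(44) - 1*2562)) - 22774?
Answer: -234716/7 ≈ -33531.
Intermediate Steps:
N(v) = -⅐ + v/7 (N(v) = -(1 - v)/7 = -⅐ + v/7)
(-8201 + (N(44) - 1*2562)) - 22774 = (-8201 + ((-⅐ + (⅐)*44) - 1*2562)) - 22774 = (-8201 + ((-⅐ + 44/7) - 2562)) - 22774 = (-8201 + (43/7 - 2562)) - 22774 = (-8201 - 17891/7) - 22774 = -75298/7 - 22774 = -234716/7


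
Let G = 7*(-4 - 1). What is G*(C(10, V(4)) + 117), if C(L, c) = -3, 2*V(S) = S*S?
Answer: -3990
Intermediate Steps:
V(S) = S²/2 (V(S) = (S*S)/2 = S²/2)
G = -35 (G = 7*(-5) = -35)
G*(C(10, V(4)) + 117) = -35*(-3 + 117) = -35*114 = -3990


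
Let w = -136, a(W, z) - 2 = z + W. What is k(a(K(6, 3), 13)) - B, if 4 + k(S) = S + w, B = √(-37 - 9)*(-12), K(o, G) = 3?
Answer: -122 + 12*I*√46 ≈ -122.0 + 81.388*I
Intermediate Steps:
a(W, z) = 2 + W + z (a(W, z) = 2 + (z + W) = 2 + (W + z) = 2 + W + z)
B = -12*I*√46 (B = √(-46)*(-12) = (I*√46)*(-12) = -12*I*√46 ≈ -81.388*I)
k(S) = -140 + S (k(S) = -4 + (S - 136) = -4 + (-136 + S) = -140 + S)
k(a(K(6, 3), 13)) - B = (-140 + (2 + 3 + 13)) - (-12)*I*√46 = (-140 + 18) + 12*I*√46 = -122 + 12*I*√46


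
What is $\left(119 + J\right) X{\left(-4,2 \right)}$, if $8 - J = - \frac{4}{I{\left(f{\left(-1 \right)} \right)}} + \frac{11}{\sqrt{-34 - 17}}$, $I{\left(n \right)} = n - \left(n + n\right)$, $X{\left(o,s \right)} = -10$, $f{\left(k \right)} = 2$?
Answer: $-1250 - \frac{110 i \sqrt{51}}{51} \approx -1250.0 - 15.403 i$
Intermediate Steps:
$I{\left(n \right)} = - n$ ($I{\left(n \right)} = n - 2 n = - n$)
$J = 6 + \frac{11 i \sqrt{51}}{51}$ ($J = 8 - \left(- \frac{4}{\left(-1\right) 2} + \frac{11}{\sqrt{-34 - 17}}\right) = 8 - \left(- \frac{4}{-2} + \frac{11}{\sqrt{-51}}\right) = 8 - \left(\left(-4\right) \left(- \frac{1}{2}\right) + \frac{11}{i \sqrt{51}}\right) = 8 - \left(2 + 11 \left(- \frac{i \sqrt{51}}{51}\right)\right) = 8 - \left(2 - \frac{11 i \sqrt{51}}{51}\right) = 6 + \frac{11 i \sqrt{51}}{51} \approx 6.0 + 1.5403 i$)
$\left(119 + J\right) X{\left(-4,2 \right)} = \left(119 + \left(6 + \frac{11 i \sqrt{51}}{51}\right)\right) \left(-10\right) = \left(125 + \frac{11 i \sqrt{51}}{51}\right) \left(-10\right) = -1250 - \frac{110 i \sqrt{51}}{51}$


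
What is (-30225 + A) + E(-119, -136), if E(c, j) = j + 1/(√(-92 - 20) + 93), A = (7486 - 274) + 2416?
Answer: -181641720/8761 - 4*I*√7/8761 ≈ -20733.0 - 0.001208*I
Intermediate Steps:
A = 9628 (A = 7212 + 2416 = 9628)
E(c, j) = j + 1/(93 + 4*I*√7) (E(c, j) = j + 1/(√(-112) + 93) = j + 1/(4*I*√7 + 93) = j + 1/(93 + 4*I*√7))
(-30225 + A) + E(-119, -136) = (-30225 + 9628) + (93/8761 - 136 - 4*I*√7/8761) = -20597 + (-1191403/8761 - 4*I*√7/8761) = -181641720/8761 - 4*I*√7/8761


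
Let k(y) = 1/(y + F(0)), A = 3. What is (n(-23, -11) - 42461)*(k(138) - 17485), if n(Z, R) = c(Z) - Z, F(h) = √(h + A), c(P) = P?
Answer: 4712204969789/6347 + 42461*√3/19041 ≈ 7.4243e+8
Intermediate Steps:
F(h) = √(3 + h) (F(h) = √(h + 3) = √(3 + h))
k(y) = 1/(y + √3) (k(y) = 1/(y + √(3 + 0)) = 1/(y + √3))
n(Z, R) = 0 (n(Z, R) = Z - Z = 0)
(n(-23, -11) - 42461)*(k(138) - 17485) = (0 - 42461)*(1/(138 + √3) - 17485) = -42461*(-17485 + 1/(138 + √3)) = 742430585 - 42461/(138 + √3)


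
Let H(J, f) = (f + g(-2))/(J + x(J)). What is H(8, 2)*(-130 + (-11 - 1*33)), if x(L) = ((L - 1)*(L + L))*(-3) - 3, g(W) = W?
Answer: 0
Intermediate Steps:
x(L) = -3 - 6*L*(-1 + L) (x(L) = ((-1 + L)*(2*L))*(-3) - 3 = (2*L*(-1 + L))*(-3) - 3 = -6*L*(-1 + L) - 3 = -3 - 6*L*(-1 + L))
H(J, f) = (-2 + f)/(-3 - 6*J² + 7*J) (H(J, f) = (f - 2)/(J + (-3 - 6*J² + 6*J)) = (-2 + f)/(-3 - 6*J² + 7*J))
H(8, 2)*(-130 + (-11 - 1*33)) = ((2 - 1*2)/(3 - 7*8 + 6*8²))*(-130 + (-11 - 1*33)) = ((2 - 2)/(3 - 56 + 6*64))*(-130 + (-11 - 33)) = (0/(3 - 56 + 384))*(-130 - 44) = (0/331)*(-174) = ((1/331)*0)*(-174) = 0*(-174) = 0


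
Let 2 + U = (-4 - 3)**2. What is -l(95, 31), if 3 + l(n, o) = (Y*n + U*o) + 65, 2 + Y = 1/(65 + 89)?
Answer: -204761/154 ≈ -1329.6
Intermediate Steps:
U = 47 (U = -2 + (-4 - 3)**2 = -2 + (-7)**2 = -2 + 49 = 47)
Y = -307/154 (Y = -2 + 1/(65 + 89) = -2 + 1/154 = -307/154 ≈ -1.9935)
l(n, o) = 62 + 47*o - 307*n/154 (l(n, o) = -3 + ((-307*n/154 + 47*o) + 65) = -3 + ((47*o - 307*n/154) + 65) = -3 + (65 + 47*o - 307*n/154) = 62 + 47*o - 307*n/154)
-l(95, 31) = -(62 + 47*31 - 307/154*95) = -(62 + 1457 - 29165/154) = -1*204761/154 = -204761/154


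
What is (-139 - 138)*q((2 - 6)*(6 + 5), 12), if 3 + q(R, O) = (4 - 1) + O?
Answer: -3324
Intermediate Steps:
q(R, O) = O (q(R, O) = -3 + ((4 - 1) + O) = -3 + (3 + O) = O)
(-139 - 138)*q((2 - 6)*(6 + 5), 12) = (-139 - 138)*12 = -277*12 = -3324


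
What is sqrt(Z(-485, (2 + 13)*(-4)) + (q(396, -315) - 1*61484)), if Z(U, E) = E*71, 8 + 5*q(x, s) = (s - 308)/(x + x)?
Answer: I*sqrt(28638851890)/660 ≈ 256.41*I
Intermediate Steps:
q(x, s) = -8/5 + (-308 + s)/(10*x) (q(x, s) = -8/5 + ((s - 308)/(x + x))/5 = -8/5 + ((-308 + s)/((2*x)))/5 = -8/5 + ((-308 + s)*(1/(2*x)))/5 = -8/5 + ((-308 + s)/(2*x))/5 = -8/5 + (-308 + s)/(10*x))
Z(U, E) = 71*E
sqrt(Z(-485, (2 + 13)*(-4)) + (q(396, -315) - 1*61484)) = sqrt(71*((2 + 13)*(-4)) + ((1/10)*(-308 - 315 - 16*396)/396 - 1*61484)) = sqrt(71*(15*(-4)) + ((1/10)*(1/396)*(-308 - 315 - 6336) - 61484)) = sqrt(71*(-60) + ((1/10)*(1/396)*(-6959) - 61484)) = sqrt(-4260 + (-6959/3960 - 61484)) = sqrt(-4260 - 243483599/3960) = sqrt(-260353199/3960) = I*sqrt(28638851890)/660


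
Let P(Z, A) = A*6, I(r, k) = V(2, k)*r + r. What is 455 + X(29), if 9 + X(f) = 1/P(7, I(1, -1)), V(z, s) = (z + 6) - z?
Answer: 18733/42 ≈ 446.02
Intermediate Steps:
V(z, s) = 6 (V(z, s) = (6 + z) - z = 6)
I(r, k) = 7*r (I(r, k) = 6*r + r = 7*r)
P(Z, A) = 6*A
X(f) = -377/42 (X(f) = -9 + 1/(6*(7*1)) = -9 + 1/(6*7) = -9 + 1/42 = -377/42)
455 + X(29) = 455 - 377/42 = 18733/42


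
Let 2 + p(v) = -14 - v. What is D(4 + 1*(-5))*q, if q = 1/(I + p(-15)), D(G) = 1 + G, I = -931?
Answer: 0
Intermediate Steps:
p(v) = -16 - v (p(v) = -2 + (-14 - v) = -16 - v)
q = -1/932 (q = 1/(-931 + (-16 - 1*(-15))) = 1/(-931 + (-16 + 15)) = 1/(-931 - 1) = 1/(-932) = -1/932 ≈ -0.0010730)
D(4 + 1*(-5))*q = (1 + (4 + 1*(-5)))*(-1/932) = (1 + (4 - 5))*(-1/932) = (1 - 1)*(-1/932) = 0*(-1/932) = 0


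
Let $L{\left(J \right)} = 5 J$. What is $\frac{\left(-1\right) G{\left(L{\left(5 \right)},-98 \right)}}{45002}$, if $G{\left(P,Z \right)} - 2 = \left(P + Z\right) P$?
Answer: $\frac{1823}{45002} \approx 0.040509$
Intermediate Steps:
$G{\left(P,Z \right)} = 2 + P \left(P + Z\right)$ ($G{\left(P,Z \right)} = 2 + \left(P + Z\right) P = 2 + P \left(P + Z\right)$)
$\frac{\left(-1\right) G{\left(L{\left(5 \right)},-98 \right)}}{45002} = \frac{\left(-1\right) \left(2 + \left(5 \cdot 5\right)^{2} + 5 \cdot 5 \left(-98\right)\right)}{45002} = - (2 + 25^{2} + 25 \left(-98\right)) \frac{1}{45002} = - (2 + 625 - 2450) \frac{1}{45002} = \left(-1\right) \left(-1823\right) \frac{1}{45002} = 1823 \cdot \frac{1}{45002} = \frac{1823}{45002}$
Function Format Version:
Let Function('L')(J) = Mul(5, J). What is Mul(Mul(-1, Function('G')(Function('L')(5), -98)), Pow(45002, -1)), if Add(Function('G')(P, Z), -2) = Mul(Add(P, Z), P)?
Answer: Rational(1823, 45002) ≈ 0.040509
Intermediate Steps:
Function('G')(P, Z) = Add(2, Mul(P, Add(P, Z))) (Function('G')(P, Z) = Add(2, Mul(Add(P, Z), P)) = Add(2, Mul(P, Add(P, Z))))
Mul(Mul(-1, Function('G')(Function('L')(5), -98)), Pow(45002, -1)) = Mul(Mul(-1, Add(2, Pow(Mul(5, 5), 2), Mul(Mul(5, 5), -98))), Pow(45002, -1)) = Mul(Mul(-1, Add(2, Pow(25, 2), Mul(25, -98))), Rational(1, 45002)) = Mul(Mul(-1, Add(2, 625, -2450)), Rational(1, 45002)) = Mul(Mul(-1, -1823), Rational(1, 45002)) = Mul(1823, Rational(1, 45002)) = Rational(1823, 45002)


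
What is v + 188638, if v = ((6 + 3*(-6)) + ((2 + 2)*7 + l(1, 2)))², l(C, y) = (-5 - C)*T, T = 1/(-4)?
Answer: 755777/4 ≈ 1.8894e+5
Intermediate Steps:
T = -¼ ≈ -0.25000
l(C, y) = 5/4 + C/4 (l(C, y) = (-5 - C)*(-¼) = 5/4 + C/4)
v = 1225/4 (v = ((6 + 3*(-6)) + ((2 + 2)*7 + (5/4 + (¼)*1)))² = ((6 - 18) + (4*7 + (5/4 + ¼)))² = (-12 + (28 + 3/2))² = (-12 + 59/2)² = (35/2)² = 1225/4 ≈ 306.25)
v + 188638 = 1225/4 + 188638 = 755777/4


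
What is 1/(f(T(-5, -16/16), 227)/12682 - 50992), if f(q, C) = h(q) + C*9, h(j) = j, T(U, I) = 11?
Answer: -6341/323339245 ≈ -1.9611e-5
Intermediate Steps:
f(q, C) = q + 9*C (f(q, C) = q + C*9 = q + 9*C)
1/(f(T(-5, -16/16), 227)/12682 - 50992) = 1/((11 + 9*227)/12682 - 50992) = 1/((11 + 2043)*(1/12682) - 50992) = 1/(2054*(1/12682) - 50992) = 1/(1027/6341 - 50992) = 1/(-323339245/6341) = -6341/323339245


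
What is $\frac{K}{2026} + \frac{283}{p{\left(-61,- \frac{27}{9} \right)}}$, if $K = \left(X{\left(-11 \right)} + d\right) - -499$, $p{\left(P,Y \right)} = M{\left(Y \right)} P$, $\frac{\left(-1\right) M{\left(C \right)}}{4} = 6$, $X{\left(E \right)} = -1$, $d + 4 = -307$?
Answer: $\frac{423563}{1483032} \approx 0.28561$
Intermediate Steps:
$d = -311$ ($d = -4 - 307 = -311$)
$M{\left(C \right)} = -24$ ($M{\left(C \right)} = \left(-4\right) 6 = -24$)
$p{\left(P,Y \right)} = - 24 P$
$K = 187$ ($K = \left(-1 - 311\right) - -499 = -312 + 499 = 187$)
$\frac{K}{2026} + \frac{283}{p{\left(-61,- \frac{27}{9} \right)}} = \frac{187}{2026} + \frac{283}{\left(-24\right) \left(-61\right)} = 187 \cdot \frac{1}{2026} + \frac{283}{1464} = \frac{187}{2026} + 283 \cdot \frac{1}{1464} = \frac{187}{2026} + \frac{283}{1464} = \frac{423563}{1483032}$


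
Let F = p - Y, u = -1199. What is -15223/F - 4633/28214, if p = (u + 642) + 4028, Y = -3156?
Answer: -460204613/186974178 ≈ -2.4613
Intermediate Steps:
p = 3471 (p = (-1199 + 642) + 4028 = -557 + 4028 = 3471)
F = 6627 (F = 3471 - 1*(-3156) = 3471 + 3156 = 6627)
-15223/F - 4633/28214 = -15223/6627 - 4633/28214 = -460204613/186974178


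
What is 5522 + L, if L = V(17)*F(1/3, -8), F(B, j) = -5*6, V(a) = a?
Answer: 5012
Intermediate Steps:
F(B, j) = -30
L = -510 (L = 17*(-30) = -510)
5522 + L = 5522 - 510 = 5012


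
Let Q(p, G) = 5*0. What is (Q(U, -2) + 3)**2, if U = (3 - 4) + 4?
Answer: 9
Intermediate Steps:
U = 3 (U = -1 + 4 = 3)
Q(p, G) = 0
(Q(U, -2) + 3)**2 = (0 + 3)**2 = 3**2 = 9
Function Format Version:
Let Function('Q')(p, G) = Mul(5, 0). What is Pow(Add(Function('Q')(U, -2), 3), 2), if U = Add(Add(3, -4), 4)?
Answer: 9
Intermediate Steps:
U = 3 (U = Add(-1, 4) = 3)
Function('Q')(p, G) = 0
Pow(Add(Function('Q')(U, -2), 3), 2) = Pow(Add(0, 3), 2) = Pow(3, 2) = 9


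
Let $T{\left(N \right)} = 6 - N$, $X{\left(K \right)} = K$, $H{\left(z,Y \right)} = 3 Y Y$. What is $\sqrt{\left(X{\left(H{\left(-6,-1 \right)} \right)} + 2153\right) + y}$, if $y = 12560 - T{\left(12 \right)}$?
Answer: $\sqrt{14722} \approx 121.33$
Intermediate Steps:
$H{\left(z,Y \right)} = 3 Y^{2}$
$y = 12566$ ($y = 12560 - \left(6 - 12\right) = 12560 - -6 = 12560 + 6 = 12566$)
$\sqrt{\left(X{\left(H{\left(-6,-1 \right)} \right)} + 2153\right) + y} = \sqrt{\left(3 \left(-1\right)^{2} + 2153\right) + 12566} = \sqrt{\left(3 \cdot 1 + 2153\right) + 12566} = \sqrt{\left(3 + 2153\right) + 12566} = \sqrt{2156 + 12566} = \sqrt{14722}$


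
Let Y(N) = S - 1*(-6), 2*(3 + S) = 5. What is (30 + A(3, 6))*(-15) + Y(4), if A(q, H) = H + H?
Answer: -1249/2 ≈ -624.50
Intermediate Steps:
S = -½ (S = -3 + (½)*5 = -3 + 5/2 = -½ ≈ -0.50000)
A(q, H) = 2*H
Y(N) = 11/2 (Y(N) = -½ - 1*(-6) = -½ + 6 = 11/2)
(30 + A(3, 6))*(-15) + Y(4) = (30 + 2*6)*(-15) + 11/2 = (30 + 12)*(-15) + 11/2 = 42*(-15) + 11/2 = -630 + 11/2 = -1249/2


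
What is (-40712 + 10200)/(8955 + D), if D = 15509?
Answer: -1907/1529 ≈ -1.2472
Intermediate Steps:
(-40712 + 10200)/(8955 + D) = (-40712 + 10200)/(8955 + 15509) = -30512/24464 = -30512*1/24464 = -1907/1529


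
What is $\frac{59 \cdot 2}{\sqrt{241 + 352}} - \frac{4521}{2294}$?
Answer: $- \frac{4521}{2294} + \frac{118 \sqrt{593}}{593} \approx 2.8749$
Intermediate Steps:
$\frac{59 \cdot 2}{\sqrt{241 + 352}} - \frac{4521}{2294} = \frac{118}{\sqrt{593}} - \frac{4521}{2294} = 118 \frac{\sqrt{593}}{593} - \frac{4521}{2294} = \frac{118 \sqrt{593}}{593} - \frac{4521}{2294} = - \frac{4521}{2294} + \frac{118 \sqrt{593}}{593}$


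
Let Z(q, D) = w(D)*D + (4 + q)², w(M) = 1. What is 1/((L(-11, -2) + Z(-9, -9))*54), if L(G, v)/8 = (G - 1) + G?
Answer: -1/9072 ≈ -0.00011023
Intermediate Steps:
L(G, v) = -8 + 16*G (L(G, v) = 8*((G - 1) + G) = 8*((-1 + G) + G) = 8*(-1 + 2*G) = -8 + 16*G)
Z(q, D) = D + (4 + q)² (Z(q, D) = 1*D + (4 + q)² = D + (4 + q)²)
1/((L(-11, -2) + Z(-9, -9))*54) = 1/(((-8 + 16*(-11)) + (-9 + (4 - 9)²))*54) = 1/(((-8 - 176) + (-9 + (-5)²))*54) = 1/((-184 + (-9 + 25))*54) = 1/((-184 + 16)*54) = 1/(-168*54) = 1/(-9072) = -1/9072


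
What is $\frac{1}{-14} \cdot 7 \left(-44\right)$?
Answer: $22$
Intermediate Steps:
$\frac{1}{-14} \cdot 7 \left(-44\right) = \left(- \frac{1}{14}\right) 7 \left(-44\right) = \left(- \frac{1}{2}\right) \left(-44\right) = 22$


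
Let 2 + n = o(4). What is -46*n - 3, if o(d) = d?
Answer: -95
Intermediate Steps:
n = 2 (n = -2 + 4 = 2)
-46*n - 3 = -46*2 - 3 = -92 - 3 = -95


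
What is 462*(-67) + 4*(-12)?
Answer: -31002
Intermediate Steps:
462*(-67) + 4*(-12) = -30954 - 48 = -31002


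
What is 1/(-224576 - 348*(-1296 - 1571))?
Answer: 1/773140 ≈ 1.2934e-6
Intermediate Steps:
1/(-224576 - 348*(-1296 - 1571)) = 1/(-224576 - 348*(-2867)) = 1/(-224576 + 997716) = 1/773140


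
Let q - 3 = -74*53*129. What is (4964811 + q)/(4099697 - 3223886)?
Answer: 1486292/291937 ≈ 5.0911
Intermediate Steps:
q = -505935 (q = 3 - 74*53*129 = 3 - 3922*129 = 3 - 505938 = -505935)
(4964811 + q)/(4099697 - 3223886) = (4964811 - 505935)/(4099697 - 3223886) = 4458876/875811 = 4458876*(1/875811) = 1486292/291937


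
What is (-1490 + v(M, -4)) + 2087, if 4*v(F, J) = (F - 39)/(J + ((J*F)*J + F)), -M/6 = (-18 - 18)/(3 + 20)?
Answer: 8548359/14320 ≈ 596.95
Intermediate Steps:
M = 216/23 (M = -6*(-18 - 18)/(3 + 20) = -(-216)/23 = -6*(-36/23) = 216/23 ≈ 9.3913)
v(F, J) = (-39 + F)/(4*(F + J + F*J**2)) (v(F, J) = ((F - 39)/(J + ((J*F)*J + F)))/4 = ((-39 + F)/(J + ((F*J)*J + F)))/4 = ((-39 + F)/(J + (F*J**2 + F)))/4 = ((-39 + F)/(J + (F + F*J**2)))/4 = ((-39 + F)/(F + J + F*J**2))/4 = (-39 + F)/(4*(F + J + F*J**2)))
(-1490 + v(M, -4)) + 2087 = (-1490 + (-39/4 + (1/4)*(216/23))/(216/23 - 4 + (216/23)*(-4)**2)) + 2087 = (-1490 + (-39/4 + 54/23)/(216/23 - 4 + (216/23)*16)) + 2087 = (-1490 - 681/92/(216/23 - 4 + 3456/23)) + 2087 = (-1490 - 681/92/(3580/23)) + 2087 = (-1490 + (23/3580)*(-681/92)) + 2087 = (-1490 - 681/14320) + 2087 = -21337481/14320 + 2087 = 8548359/14320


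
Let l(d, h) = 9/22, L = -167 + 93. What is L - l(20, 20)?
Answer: -1637/22 ≈ -74.409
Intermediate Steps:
L = -74
l(d, h) = 9/22 (l(d, h) = 9*(1/22) = 9/22)
L - l(20, 20) = -74 - 1*9/22 = -74 - 9/22 = -1637/22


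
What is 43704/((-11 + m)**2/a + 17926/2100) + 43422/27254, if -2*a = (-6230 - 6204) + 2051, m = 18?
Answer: 2164948736773173/423189796361 ≈ 5115.8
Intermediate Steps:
a = 10383/2 (a = -((-6230 - 6204) + 2051)/2 = -(-12434 + 2051)/2 = -1/2*(-10383) = 10383/2 ≈ 5191.5)
43704/((-11 + m)**2/a + 17926/2100) + 43422/27254 = 43704/((-11 + 18)**2/(10383/2) + 17926/2100) + 43422/27254 = 43704/(7**2*(2/10383) + 17926*(1/2100)) + 43422*(1/27254) = 43704/(49*(2/10383) + 8963/1050) + 21711/13627 = 43704/(98/10383 + 8963/1050) + 21711/13627 = 43704/(31055243/3634050) + 21711/13627 = 43704*(3634050/31055243) + 21711/13627 = 158822521200/31055243 + 21711/13627 = 2164948736773173/423189796361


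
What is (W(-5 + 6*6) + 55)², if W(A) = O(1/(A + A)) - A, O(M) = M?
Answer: 2217121/3844 ≈ 576.77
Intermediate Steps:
W(A) = 1/(2*A) - A (W(A) = 1/(A + A) - A = 1/(2*A) - A)
(W(-5 + 6*6) + 55)² = ((1/(2*(-5 + 6*6)) - (-5 + 6*6)) + 55)² = ((1/(2*(-5 + 36)) - (-5 + 36)) + 55)² = (((½)/31 - 1*31) + 55)² = (((½)*(1/31) - 31) + 55)² = ((1/62 - 31) + 55)² = (-1921/62 + 55)² = (1489/62)² = 2217121/3844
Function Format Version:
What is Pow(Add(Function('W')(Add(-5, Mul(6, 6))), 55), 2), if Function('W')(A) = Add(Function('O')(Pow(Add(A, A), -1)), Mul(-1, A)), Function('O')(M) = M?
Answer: Rational(2217121, 3844) ≈ 576.77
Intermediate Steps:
Function('W')(A) = Add(Mul(Rational(1, 2), Pow(A, -1)), Mul(-1, A)) (Function('W')(A) = Add(Pow(Add(A, A), -1), Mul(-1, A)) = Add(Pow(Mul(2, A), -1), Mul(-1, A)) = Add(Mul(Rational(1, 2), Pow(A, -1)), Mul(-1, A)))
Pow(Add(Function('W')(Add(-5, Mul(6, 6))), 55), 2) = Pow(Add(Add(Mul(Rational(1, 2), Pow(Add(-5, Mul(6, 6)), -1)), Mul(-1, Add(-5, Mul(6, 6)))), 55), 2) = Pow(Add(Add(Mul(Rational(1, 2), Pow(Add(-5, 36), -1)), Mul(-1, Add(-5, 36))), 55), 2) = Pow(Add(Add(Mul(Rational(1, 2), Pow(31, -1)), Mul(-1, 31)), 55), 2) = Pow(Add(Add(Mul(Rational(1, 2), Rational(1, 31)), -31), 55), 2) = Pow(Add(Add(Rational(1, 62), -31), 55), 2) = Pow(Add(Rational(-1921, 62), 55), 2) = Pow(Rational(1489, 62), 2) = Rational(2217121, 3844)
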